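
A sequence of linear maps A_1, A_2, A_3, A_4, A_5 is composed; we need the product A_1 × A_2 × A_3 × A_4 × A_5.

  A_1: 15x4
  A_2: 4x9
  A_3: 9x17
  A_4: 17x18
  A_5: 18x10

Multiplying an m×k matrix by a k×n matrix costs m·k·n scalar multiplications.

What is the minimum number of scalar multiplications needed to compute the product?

Adjacent pairs: A_1A_2 = 15·4·9 = 540; A_2A_3 = 4·9·17 = 612; A_3A_4 = 9·17·18 = 2754; A_4A_5 = 17·18·10 = 3060.
Length 3: A_1..A_3: k=1: 0+612+15·4·17=1632; k=2: 540+0+15·9·17=2835 → min 1632 | A_2..A_4: k=2: 0+2754+4·9·18=3402; k=3: 612+0+4·17·18=1836 → min 1836 | A_3..A_5: k=3: 0+3060+9·17·10=4590; k=4: 2754+0+9·18·10=4374 → min 4374.
Length 4: A_1..A_4: k=1: 0+1836+15·4·18=2916; k=2: 540+2754+15·9·18=5724; k=3: 1632+0+15·17·18=6222 → min 2916 | A_2..A_5: k=2: 0+4374+4·9·10=4734; k=3: 612+3060+4·17·10=4352; k=4: 1836+0+4·18·10=2556 → min 2556.
Length 5: A_1..A_5: k=1: 0+2556+15·4·10=3156; k=2: 540+4374+15·9·10=6264; k=3: 1632+3060+15·17·10=7242; k=4: 2916+0+15·18·10=5616 → min 3156.
Optimal order: (A_1 × (((A_2 × A_3) × A_4) × A_5)) with cost 3156.

3156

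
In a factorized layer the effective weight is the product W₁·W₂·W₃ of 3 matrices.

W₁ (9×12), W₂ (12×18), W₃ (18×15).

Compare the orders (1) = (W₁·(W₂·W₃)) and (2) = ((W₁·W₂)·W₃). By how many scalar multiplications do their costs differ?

486

Order (1) = (W₁·(W₂·W₃)): (W₂·W₃): 12×18 by 18×15 → 12×15, cost 12·18·15 = 3240; (W₁·(W₂·W₃)): 9×12 by 12×15 → 9×15, cost 9·12·15 = 1620; cumulative 4860. Total 4860.
Order (2) = ((W₁·W₂)·W₃): (W₁·W₂): 9×12 by 12×18 → 9×18, cost 9·12·18 = 1944; ((W₁·W₂)·W₃): 9×18 by 18×15 → 9×15, cost 9·18·15 = 2430; cumulative 4374. Total 4374.
Difference: |4860 − 4374| = 486.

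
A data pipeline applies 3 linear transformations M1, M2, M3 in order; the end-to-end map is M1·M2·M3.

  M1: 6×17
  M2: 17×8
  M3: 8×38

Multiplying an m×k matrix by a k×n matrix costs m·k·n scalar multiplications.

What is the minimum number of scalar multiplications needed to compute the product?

2640

Order (M1·(M2·M3)): (M2·M3): 17×8 by 8×38 → 17×38, cost 17·8·38 = 5168; (M1·(M2·M3)): 6×17 by 17×38 → 6×38, cost 6·17·38 = 3876; cumulative 9044. Total 9044.
Order ((M1·M2)·M3): (M1·M2): 6×17 by 17×8 → 6×8, cost 6·17·8 = 816; ((M1·M2)·M3): 6×8 by 8×38 → 6×38, cost 6·8·38 = 1824; cumulative 2640. Total 2640.
Minimum: 2640.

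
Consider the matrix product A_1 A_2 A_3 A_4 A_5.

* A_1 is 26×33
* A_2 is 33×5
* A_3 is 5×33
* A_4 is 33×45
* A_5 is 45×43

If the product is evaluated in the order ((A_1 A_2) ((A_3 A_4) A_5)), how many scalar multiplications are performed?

26980

(A_1 A_2): 26×33 by 33×5 → 26×5, cost 26·33·5 = 4290
(A_3 A_4): 5×33 by 33×45 → 5×45, cost 5·33·45 = 7425
((A_3 A_4) A_5): 5×45 by 45×43 → 5×43, cost 5·45·43 = 9675; cumulative 17100
((A_1 A_2) ((A_3 A_4) A_5)): 26×5 by 5×43 → 26×43, cost 26·5·43 = 5590; cumulative 26980
Total: 26980 scalar multiplications.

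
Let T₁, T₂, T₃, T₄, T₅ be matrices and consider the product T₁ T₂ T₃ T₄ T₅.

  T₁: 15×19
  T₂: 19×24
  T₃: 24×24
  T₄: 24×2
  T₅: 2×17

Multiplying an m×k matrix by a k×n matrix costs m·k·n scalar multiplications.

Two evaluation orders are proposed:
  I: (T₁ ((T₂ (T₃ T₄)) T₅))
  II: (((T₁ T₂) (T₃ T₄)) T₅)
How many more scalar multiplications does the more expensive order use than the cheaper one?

1667

Order I = (T₁ ((T₂ (T₃ T₄)) T₅)): (T₃ T₄): 24×24 by 24×2 → 24×2, cost 24·24·2 = 1152; (T₂ (T₃ T₄)): 19×24 by 24×2 → 19×2, cost 19·24·2 = 912; cumulative 2064; ((T₂ (T₃ T₄)) T₅): 19×2 by 2×17 → 19×17, cost 19·2·17 = 646; cumulative 2710; (T₁ ((T₂ (T₃ T₄)) T₅)): 15×19 by 19×17 → 15×17, cost 15·19·17 = 4845; cumulative 7555. Total 7555.
Order II = (((T₁ T₂) (T₃ T₄)) T₅): (T₁ T₂): 15×19 by 19×24 → 15×24, cost 15·19·24 = 6840; (T₃ T₄): 24×24 by 24×2 → 24×2, cost 24·24·2 = 1152; ((T₁ T₂) (T₃ T₄)): 15×24 by 24×2 → 15×2, cost 15·24·2 = 720; cumulative 8712; (((T₁ T₂) (T₃ T₄)) T₅): 15×2 by 2×17 → 15×17, cost 15·2·17 = 510; cumulative 9222. Total 9222.
Difference: |7555 − 9222| = 1667.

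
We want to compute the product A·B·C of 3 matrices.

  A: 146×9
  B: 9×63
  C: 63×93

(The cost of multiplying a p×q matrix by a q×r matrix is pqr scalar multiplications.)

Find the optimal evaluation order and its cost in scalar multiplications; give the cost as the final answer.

(A·(B·C)): cost 174933.
((A·B)·C): cost 938196.
Optimal: (A·(B·C)) with cost 174933.

174933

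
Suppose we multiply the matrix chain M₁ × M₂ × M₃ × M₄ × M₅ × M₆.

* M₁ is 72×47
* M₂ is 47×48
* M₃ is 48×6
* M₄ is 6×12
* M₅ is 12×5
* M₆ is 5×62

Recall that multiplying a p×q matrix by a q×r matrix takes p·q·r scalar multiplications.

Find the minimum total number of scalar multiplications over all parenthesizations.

52320

Adjacent pairs: M₁M₂ = 72·47·48 = 162432; M₂M₃ = 47·48·6 = 13536; M₃M₄ = 48·6·12 = 3456; M₄M₅ = 6·12·5 = 360; M₅M₆ = 12·5·62 = 3720.
Length 3: M₁..M₃: k=1: 0+13536+72·47·6=33840; k=2: 162432+0+72·48·6=183168 → min 33840 | M₂..M₄: k=2: 0+3456+47·48·12=30528; k=3: 13536+0+47·6·12=16920 → min 16920 | M₃..M₅: k=3: 0+360+48·6·5=1800; k=4: 3456+0+48·12·5=6336 → min 1800 | M₄..M₆: k=4: 0+3720+6·12·62=8184; k=5: 360+0+6·5·62=2220 → min 2220.
Length 4: M₁..M₄: k=1: 0+16920+72·47·12=57528; k=2: 162432+3456+72·48·12=207360; k=3: 33840+0+72·6·12=39024 → min 39024 | M₂..M₅: k=2: 0+1800+47·48·5=13080; k=3: 13536+360+47·6·5=15306; k=4: 16920+0+47·12·5=19740 → min 13080 | M₃..M₆: k=3: 0+2220+48·6·62=20076; k=4: 3456+3720+48·12·62=42888; k=5: 1800+0+48·5·62=16680 → min 16680.
Length 5: M₁..M₅: k=1: 0+13080+72·47·5=30000; k=2: 162432+1800+72·48·5=181512; k=3: 33840+360+72·6·5=36360; k=4: 39024+0+72·12·5=43344 → min 30000 | M₂..M₆: k=2: 0+16680+47·48·62=156552; k=3: 13536+2220+47·6·62=33240; k=4: 16920+3720+47·12·62=55608; k=5: 13080+0+47·5·62=27650 → min 27650.
Length 6: M₁..M₆: k=1: 0+27650+72·47·62=237458; k=2: 162432+16680+72·48·62=393384; k=3: 33840+2220+72·6·62=62844; k=4: 39024+3720+72·12·62=96312; k=5: 30000+0+72·5·62=52320 → min 52320.
Optimal order: ((M₁ × (M₂ × (M₃ × (M₄ × M₅)))) × M₆) with cost 52320.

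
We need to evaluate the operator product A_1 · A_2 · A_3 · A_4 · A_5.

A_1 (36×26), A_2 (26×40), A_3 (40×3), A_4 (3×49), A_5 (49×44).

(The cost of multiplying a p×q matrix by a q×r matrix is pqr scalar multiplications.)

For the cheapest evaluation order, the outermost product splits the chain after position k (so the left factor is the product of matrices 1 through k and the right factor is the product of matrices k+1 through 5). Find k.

Adjacent pairs: A_1A_2 = 36·26·40 = 37440; A_2A_3 = 26·40·3 = 3120; A_3A_4 = 40·3·49 = 5880; A_4A_5 = 3·49·44 = 6468.
Length 3: A_1..A_3: k=1: 0+3120+36·26·3=5928; k=2: 37440+0+36·40·3=41760 → min 5928 | A_2..A_4: k=2: 0+5880+26·40·49=56840; k=3: 3120+0+26·3·49=6942 → min 6942 | A_3..A_5: k=3: 0+6468+40·3·44=11748; k=4: 5880+0+40·49·44=92120 → min 11748.
Length 4: A_1..A_4: k=1: 0+6942+36·26·49=52806; k=2: 37440+5880+36·40·49=113880; k=3: 5928+0+36·3·49=11220 → min 11220 | A_2..A_5: k=2: 0+11748+26·40·44=57508; k=3: 3120+6468+26·3·44=13020; k=4: 6942+0+26·49·44=62998 → min 13020.
Top-level splits: k=1: (A_1..A_1)·(A_2..A_5) → 0+13020+36·26·44 = 54204; k=2: (A_1..A_2)·(A_3..A_5) → 37440+11748+36·40·44 = 112548; k=3: (A_1..A_3)·(A_4..A_5) → 5928+6468+36·3·44 = 17148; k=4: (A_1..A_4)·(A_5..A_5) → 11220+0+36·49·44 = 88836.
Best split is after A_3, i.e. k = 3.

3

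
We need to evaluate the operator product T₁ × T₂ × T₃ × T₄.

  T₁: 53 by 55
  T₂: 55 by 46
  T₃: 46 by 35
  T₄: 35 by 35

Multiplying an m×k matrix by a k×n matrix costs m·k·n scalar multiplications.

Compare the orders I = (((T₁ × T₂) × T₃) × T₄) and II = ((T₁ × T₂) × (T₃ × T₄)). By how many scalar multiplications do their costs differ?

8575

Order I = (((T₁ × T₂) × T₃) × T₄): (T₁ × T₂): 53×55 by 55×46 → 53×46, cost 53·55·46 = 134090; ((T₁ × T₂) × T₃): 53×46 by 46×35 → 53×35, cost 53·46·35 = 85330; cumulative 219420; (((T₁ × T₂) × T₃) × T₄): 53×35 by 35×35 → 53×35, cost 53·35·35 = 64925; cumulative 284345. Total 284345.
Order II = ((T₁ × T₂) × (T₃ × T₄)): (T₁ × T₂): 53×55 by 55×46 → 53×46, cost 53·55·46 = 134090; (T₃ × T₄): 46×35 by 35×35 → 46×35, cost 46·35·35 = 56350; ((T₁ × T₂) × (T₃ × T₄)): 53×46 by 46×35 → 53×35, cost 53·46·35 = 85330; cumulative 275770. Total 275770.
Difference: |284345 − 275770| = 8575.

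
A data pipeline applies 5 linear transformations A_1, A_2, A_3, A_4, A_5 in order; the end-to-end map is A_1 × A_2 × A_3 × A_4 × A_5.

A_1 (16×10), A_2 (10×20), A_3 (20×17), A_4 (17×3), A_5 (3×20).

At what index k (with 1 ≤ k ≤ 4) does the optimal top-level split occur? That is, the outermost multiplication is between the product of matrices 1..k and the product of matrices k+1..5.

4

Adjacent pairs: A_1A_2 = 16·10·20 = 3200; A_2A_3 = 10·20·17 = 3400; A_3A_4 = 20·17·3 = 1020; A_4A_5 = 17·3·20 = 1020.
Length 3: A_1..A_3: k=1: 0+3400+16·10·17=6120; k=2: 3200+0+16·20·17=8640 → min 6120 | A_2..A_4: k=2: 0+1020+10·20·3=1620; k=3: 3400+0+10·17·3=3910 → min 1620 | A_3..A_5: k=3: 0+1020+20·17·20=7820; k=4: 1020+0+20·3·20=2220 → min 2220.
Length 4: A_1..A_4: k=1: 0+1620+16·10·3=2100; k=2: 3200+1020+16·20·3=5180; k=3: 6120+0+16·17·3=6936 → min 2100 | A_2..A_5: k=2: 0+2220+10·20·20=6220; k=3: 3400+1020+10·17·20=7820; k=4: 1620+0+10·3·20=2220 → min 2220.
Top-level splits: k=1: (A_1..A_1)·(A_2..A_5) → 0+2220+16·10·20 = 5420; k=2: (A_1..A_2)·(A_3..A_5) → 3200+2220+16·20·20 = 11820; k=3: (A_1..A_3)·(A_4..A_5) → 6120+1020+16·17·20 = 12580; k=4: (A_1..A_4)·(A_5..A_5) → 2100+0+16·3·20 = 3060.
Best split is after A_4, i.e. k = 4.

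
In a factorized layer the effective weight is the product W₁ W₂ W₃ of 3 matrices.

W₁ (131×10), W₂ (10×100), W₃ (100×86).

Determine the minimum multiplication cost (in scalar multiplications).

Order (W₁ (W₂ W₃)): (W₂ W₃): 10×100 by 100×86 → 10×86, cost 10·100·86 = 86000; (W₁ (W₂ W₃)): 131×10 by 10×86 → 131×86, cost 131·10·86 = 112660; cumulative 198660. Total 198660.
Order ((W₁ W₂) W₃): (W₁ W₂): 131×10 by 10×100 → 131×100, cost 131·10·100 = 131000; ((W₁ W₂) W₃): 131×100 by 100×86 → 131×86, cost 131·100·86 = 1126600; cumulative 1257600. Total 1257600.
Minimum: 198660.

198660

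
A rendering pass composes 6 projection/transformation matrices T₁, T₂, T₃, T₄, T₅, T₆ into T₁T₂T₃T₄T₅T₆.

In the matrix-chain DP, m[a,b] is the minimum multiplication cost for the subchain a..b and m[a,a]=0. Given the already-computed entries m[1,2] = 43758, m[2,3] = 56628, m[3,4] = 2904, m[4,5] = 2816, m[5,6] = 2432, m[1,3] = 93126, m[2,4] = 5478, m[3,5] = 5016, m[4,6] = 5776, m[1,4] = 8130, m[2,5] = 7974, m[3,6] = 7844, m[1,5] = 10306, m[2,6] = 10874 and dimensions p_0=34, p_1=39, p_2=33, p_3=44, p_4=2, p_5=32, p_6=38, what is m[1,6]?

m[1,6] = min over k∈[1,5] of m[1,k]+m[k+1,6]+p_{0}·p_k·p_{6}.
k=1: 0 + 10874 + 34·39·38 = 61262; k=2: 43758 + 7844 + 34·33·38 = 94238; k=3: 93126 + 5776 + 34·44·38 = 155750; k=4: 8130 + 2432 + 34·2·38 = 13146; k=5: 10306 + 0 + 34·32·38 = 51650.
Minimum: 13146 at k=4.

13146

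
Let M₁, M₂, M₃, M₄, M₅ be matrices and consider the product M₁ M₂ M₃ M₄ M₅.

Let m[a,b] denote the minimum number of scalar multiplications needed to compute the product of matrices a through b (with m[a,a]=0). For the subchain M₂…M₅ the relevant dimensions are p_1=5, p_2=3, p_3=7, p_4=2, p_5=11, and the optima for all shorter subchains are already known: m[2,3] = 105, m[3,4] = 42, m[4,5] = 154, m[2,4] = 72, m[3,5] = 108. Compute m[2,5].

m[2,5] = min over k∈[2,4] of m[2,k]+m[k+1,5]+p_{1}·p_k·p_{5}.
k=2: 0 + 108 + 5·3·11 = 273; k=3: 105 + 154 + 5·7·11 = 644; k=4: 72 + 0 + 5·2·11 = 182.
Minimum: 182 at k=4.

182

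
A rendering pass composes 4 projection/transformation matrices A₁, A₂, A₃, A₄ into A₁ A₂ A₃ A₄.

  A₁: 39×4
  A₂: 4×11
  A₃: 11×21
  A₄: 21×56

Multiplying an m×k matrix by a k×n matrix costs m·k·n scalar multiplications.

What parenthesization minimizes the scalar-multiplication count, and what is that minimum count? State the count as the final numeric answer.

Adjacent pairs: A₁A₂ = 39·4·11 = 1716; A₂A₃ = 4·11·21 = 924; A₃A₄ = 11·21·56 = 12936.
Length 3: A₁..A₃: k=1: 0+924+39·4·21=4200; k=2: 1716+0+39·11·21=10725 → min 4200 | A₂..A₄: k=2: 0+12936+4·11·56=15400; k=3: 924+0+4·21·56=5628 → min 5628.
Length 4: A₁..A₄: k=1: 0+5628+39·4·56=14364; k=2: 1716+12936+39·11·56=38676; k=3: 4200+0+39·21·56=50064 → min 14364.
Optimal parenthesization: (A₁ ((A₂ A₃) A₄)) with cost 14364.

14364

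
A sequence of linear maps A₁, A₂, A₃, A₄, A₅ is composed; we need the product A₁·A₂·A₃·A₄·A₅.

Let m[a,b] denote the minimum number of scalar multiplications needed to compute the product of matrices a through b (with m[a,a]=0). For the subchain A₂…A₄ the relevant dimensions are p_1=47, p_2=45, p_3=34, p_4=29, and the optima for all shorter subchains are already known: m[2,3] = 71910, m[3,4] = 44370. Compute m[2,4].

105705

m[2,4] = min over k∈[2,3] of m[2,k]+m[k+1,4]+p_{1}·p_k·p_{4}.
k=2: 0 + 44370 + 47·45·29 = 105705; k=3: 71910 + 0 + 47·34·29 = 118252.
Minimum: 105705 at k=2.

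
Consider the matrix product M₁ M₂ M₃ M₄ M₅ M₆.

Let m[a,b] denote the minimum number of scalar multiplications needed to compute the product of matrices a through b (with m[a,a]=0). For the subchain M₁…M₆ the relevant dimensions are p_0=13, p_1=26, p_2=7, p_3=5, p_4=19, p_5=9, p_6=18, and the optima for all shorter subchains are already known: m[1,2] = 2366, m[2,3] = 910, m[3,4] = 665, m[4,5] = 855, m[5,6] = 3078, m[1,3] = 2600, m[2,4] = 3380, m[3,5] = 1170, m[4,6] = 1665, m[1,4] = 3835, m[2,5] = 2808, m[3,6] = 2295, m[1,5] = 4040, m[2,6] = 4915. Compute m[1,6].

5435

m[1,6] = min over k∈[1,5] of m[1,k]+m[k+1,6]+p_{0}·p_k·p_{6}.
k=1: 0 + 4915 + 13·26·18 = 10999; k=2: 2366 + 2295 + 13·7·18 = 6299; k=3: 2600 + 1665 + 13·5·18 = 5435; k=4: 3835 + 3078 + 13·19·18 = 11359; k=5: 4040 + 0 + 13·9·18 = 6146.
Minimum: 5435 at k=3.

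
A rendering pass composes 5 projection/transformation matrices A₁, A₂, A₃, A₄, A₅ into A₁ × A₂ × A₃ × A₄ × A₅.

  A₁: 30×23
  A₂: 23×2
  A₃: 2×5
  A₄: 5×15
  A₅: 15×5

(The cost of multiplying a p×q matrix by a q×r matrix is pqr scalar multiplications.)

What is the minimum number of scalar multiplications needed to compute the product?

Adjacent pairs: A₁A₂ = 30·23·2 = 1380; A₂A₃ = 23·2·5 = 230; A₃A₄ = 2·5·15 = 150; A₄A₅ = 5·15·5 = 375.
Length 3: A₁..A₃: k=1: 0+230+30·23·5=3680; k=2: 1380+0+30·2·5=1680 → min 1680 | A₂..A₄: k=2: 0+150+23·2·15=840; k=3: 230+0+23·5·15=1955 → min 840 | A₃..A₅: k=3: 0+375+2·5·5=425; k=4: 150+0+2·15·5=300 → min 300.
Length 4: A₁..A₄: k=1: 0+840+30·23·15=11190; k=2: 1380+150+30·2·15=2430; k=3: 1680+0+30·5·15=3930 → min 2430 | A₂..A₅: k=2: 0+300+23·2·5=530; k=3: 230+375+23·5·5=1180; k=4: 840+0+23·15·5=2565 → min 530.
Length 5: A₁..A₅: k=1: 0+530+30·23·5=3980; k=2: 1380+300+30·2·5=1980; k=3: 1680+375+30·5·5=2805; k=4: 2430+0+30·15·5=4680 → min 1980.
Optimal order: ((A₁ × A₂) × ((A₃ × A₄) × A₅)) with cost 1980.

1980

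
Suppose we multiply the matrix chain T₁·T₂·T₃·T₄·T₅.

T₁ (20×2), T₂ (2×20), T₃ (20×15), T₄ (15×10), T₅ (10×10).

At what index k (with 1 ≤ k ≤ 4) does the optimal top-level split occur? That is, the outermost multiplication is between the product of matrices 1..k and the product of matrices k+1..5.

1

Adjacent pairs: T₁T₂ = 20·2·20 = 800; T₂T₃ = 2·20·15 = 600; T₃T₄ = 20·15·10 = 3000; T₄T₅ = 15·10·10 = 1500.
Length 3: T₁..T₃: k=1: 0+600+20·2·15=1200; k=2: 800+0+20·20·15=6800 → min 1200 | T₂..T₄: k=2: 0+3000+2·20·10=3400; k=3: 600+0+2·15·10=900 → min 900 | T₃..T₅: k=3: 0+1500+20·15·10=4500; k=4: 3000+0+20·10·10=5000 → min 4500.
Length 4: T₁..T₄: k=1: 0+900+20·2·10=1300; k=2: 800+3000+20·20·10=7800; k=3: 1200+0+20·15·10=4200 → min 1300 | T₂..T₅: k=2: 0+4500+2·20·10=4900; k=3: 600+1500+2·15·10=2400; k=4: 900+0+2·10·10=1100 → min 1100.
Top-level splits: k=1: (T₁..T₁)·(T₂..T₅) → 0+1100+20·2·10 = 1500; k=2: (T₁..T₂)·(T₃..T₅) → 800+4500+20·20·10 = 9300; k=3: (T₁..T₃)·(T₄..T₅) → 1200+1500+20·15·10 = 5700; k=4: (T₁..T₄)·(T₅..T₅) → 1300+0+20·10·10 = 3300.
Best split is after T₁, i.e. k = 1.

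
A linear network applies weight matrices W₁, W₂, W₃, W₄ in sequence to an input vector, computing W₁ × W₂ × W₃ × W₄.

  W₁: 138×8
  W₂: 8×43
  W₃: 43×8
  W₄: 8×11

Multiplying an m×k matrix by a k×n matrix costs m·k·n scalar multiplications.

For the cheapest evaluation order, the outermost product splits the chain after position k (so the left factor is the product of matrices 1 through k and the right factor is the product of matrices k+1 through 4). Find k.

Adjacent pairs: W₁W₂ = 138·8·43 = 47472; W₂W₃ = 8·43·8 = 2752; W₃W₄ = 43·8·11 = 3784.
Length 3: W₁..W₃: k=1: 0+2752+138·8·8=11584; k=2: 47472+0+138·43·8=94944 → min 11584 | W₂..W₄: k=2: 0+3784+8·43·11=7568; k=3: 2752+0+8·8·11=3456 → min 3456.
Top-level splits: k=1: (W₁..W₁)·(W₂..W₄) → 0+3456+138·8·11 = 15600; k=2: (W₁..W₂)·(W₃..W₄) → 47472+3784+138·43·11 = 116530; k=3: (W₁..W₃)·(W₄..W₄) → 11584+0+138·8·11 = 23728.
Best split is after W₁, i.e. k = 1.

1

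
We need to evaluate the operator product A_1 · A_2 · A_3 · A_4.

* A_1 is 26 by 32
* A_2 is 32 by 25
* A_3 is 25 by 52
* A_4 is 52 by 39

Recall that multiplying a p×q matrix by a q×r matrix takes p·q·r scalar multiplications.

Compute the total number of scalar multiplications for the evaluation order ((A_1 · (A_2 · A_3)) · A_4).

(A_2 · A_3): 32×25 by 25×52 → 32×52, cost 32·25·52 = 41600
(A_1 · (A_2 · A_3)): 26×32 by 32×52 → 26×52, cost 26·32·52 = 43264; cumulative 84864
((A_1 · (A_2 · A_3)) · A_4): 26×52 by 52×39 → 26×39, cost 26·52·39 = 52728; cumulative 137592
Total: 137592 scalar multiplications.

137592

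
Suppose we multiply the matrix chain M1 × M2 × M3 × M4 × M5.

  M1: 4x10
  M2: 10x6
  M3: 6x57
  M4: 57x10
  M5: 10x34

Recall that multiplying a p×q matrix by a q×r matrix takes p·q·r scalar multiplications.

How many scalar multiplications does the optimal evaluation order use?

Adjacent pairs: M1M2 = 4·10·6 = 240; M2M3 = 10·6·57 = 3420; M3M4 = 6·57·10 = 3420; M4M5 = 57·10·34 = 19380.
Length 3: M1..M3: k=1: 0+3420+4·10·57=5700; k=2: 240+0+4·6·57=1608 → min 1608 | M2..M4: k=2: 0+3420+10·6·10=4020; k=3: 3420+0+10·57·10=9120 → min 4020 | M3..M5: k=3: 0+19380+6·57·34=31008; k=4: 3420+0+6·10·34=5460 → min 5460.
Length 4: M1..M4: k=1: 0+4020+4·10·10=4420; k=2: 240+3420+4·6·10=3900; k=3: 1608+0+4·57·10=3888 → min 3888 | M2..M5: k=2: 0+5460+10·6·34=7500; k=3: 3420+19380+10·57·34=42180; k=4: 4020+0+10·10·34=7420 → min 7420.
Length 5: M1..M5: k=1: 0+7420+4·10·34=8780; k=2: 240+5460+4·6·34=6516; k=3: 1608+19380+4·57·34=28740; k=4: 3888+0+4·10·34=5248 → min 5248.
Optimal order: ((((M1 × M2) × M3) × M4) × M5) with cost 5248.

5248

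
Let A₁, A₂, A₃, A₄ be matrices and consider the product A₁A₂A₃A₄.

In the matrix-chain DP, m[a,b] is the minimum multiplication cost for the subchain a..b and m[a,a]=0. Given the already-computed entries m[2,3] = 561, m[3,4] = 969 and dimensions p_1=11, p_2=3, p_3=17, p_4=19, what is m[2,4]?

m[2,4] = min over k∈[2,3] of m[2,k]+m[k+1,4]+p_{1}·p_k·p_{4}.
k=2: 0 + 969 + 11·3·19 = 1596; k=3: 561 + 0 + 11·17·19 = 4114.
Minimum: 1596 at k=2.

1596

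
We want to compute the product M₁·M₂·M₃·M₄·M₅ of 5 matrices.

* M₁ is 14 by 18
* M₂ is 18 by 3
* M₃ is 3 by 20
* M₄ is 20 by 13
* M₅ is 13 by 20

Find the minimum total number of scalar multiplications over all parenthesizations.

Adjacent pairs: M₁M₂ = 14·18·3 = 756; M₂M₃ = 18·3·20 = 1080; M₃M₄ = 3·20·13 = 780; M₄M₅ = 20·13·20 = 5200.
Length 3: M₁..M₃: k=1: 0+1080+14·18·20=6120; k=2: 756+0+14·3·20=1596 → min 1596 | M₂..M₄: k=2: 0+780+18·3·13=1482; k=3: 1080+0+18·20·13=5760 → min 1482 | M₃..M₅: k=3: 0+5200+3·20·20=6400; k=4: 780+0+3·13·20=1560 → min 1560.
Length 4: M₁..M₄: k=1: 0+1482+14·18·13=4758; k=2: 756+780+14·3·13=2082; k=3: 1596+0+14·20·13=5236 → min 2082 | M₂..M₅: k=2: 0+1560+18·3·20=2640; k=3: 1080+5200+18·20·20=13480; k=4: 1482+0+18·13·20=6162 → min 2640.
Length 5: M₁..M₅: k=1: 0+2640+14·18·20=7680; k=2: 756+1560+14·3·20=3156; k=3: 1596+5200+14·20·20=12396; k=4: 2082+0+14·13·20=5722 → min 3156.
Optimal order: ((M₁·M₂)·((M₃·M₄)·M₅)) with cost 3156.

3156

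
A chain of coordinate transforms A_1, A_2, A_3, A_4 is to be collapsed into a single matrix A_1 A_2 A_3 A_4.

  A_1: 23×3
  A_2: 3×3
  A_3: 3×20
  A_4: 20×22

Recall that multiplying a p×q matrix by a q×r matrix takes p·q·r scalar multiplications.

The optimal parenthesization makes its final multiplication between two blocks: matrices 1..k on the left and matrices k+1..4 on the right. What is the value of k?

1

Adjacent pairs: A_1A_2 = 23·3·3 = 207; A_2A_3 = 3·3·20 = 180; A_3A_4 = 3·20·22 = 1320.
Length 3: A_1..A_3: k=1: 0+180+23·3·20=1560; k=2: 207+0+23·3·20=1587 → min 1560 | A_2..A_4: k=2: 0+1320+3·3·22=1518; k=3: 180+0+3·20·22=1500 → min 1500.
Top-level splits: k=1: (A_1..A_1)·(A_2..A_4) → 0+1500+23·3·22 = 3018; k=2: (A_1..A_2)·(A_3..A_4) → 207+1320+23·3·22 = 3045; k=3: (A_1..A_3)·(A_4..A_4) → 1560+0+23·20·22 = 11680.
Best split is after A_1, i.e. k = 1.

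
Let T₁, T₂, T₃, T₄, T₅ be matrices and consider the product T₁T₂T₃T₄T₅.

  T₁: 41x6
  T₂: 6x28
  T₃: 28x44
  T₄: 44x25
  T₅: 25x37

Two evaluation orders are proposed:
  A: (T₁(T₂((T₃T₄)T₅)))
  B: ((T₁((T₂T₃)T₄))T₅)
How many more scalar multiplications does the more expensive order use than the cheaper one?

Order A = (T₁(T₂((T₃T₄)T₅))): (T₃T₄): 28×44 by 44×25 → 28×25, cost 28·44·25 = 30800; ((T₃T₄)T₅): 28×25 by 25×37 → 28×37, cost 28·25·37 = 25900; cumulative 56700; (T₂((T₃T₄)T₅)): 6×28 by 28×37 → 6×37, cost 6·28·37 = 6216; cumulative 62916; (T₁(T₂((T₃T₄)T₅))): 41×6 by 6×37 → 41×37, cost 41·6·37 = 9102; cumulative 72018. Total 72018.
Order B = ((T₁((T₂T₃)T₄))T₅): (T₂T₃): 6×28 by 28×44 → 6×44, cost 6·28·44 = 7392; ((T₂T₃)T₄): 6×44 by 44×25 → 6×25, cost 6·44·25 = 6600; cumulative 13992; (T₁((T₂T₃)T₄)): 41×6 by 6×25 → 41×25, cost 41·6·25 = 6150; cumulative 20142; ((T₁((T₂T₃)T₄))T₅): 41×25 by 25×37 → 41×37, cost 41·25·37 = 37925; cumulative 58067. Total 58067.
Difference: |72018 − 58067| = 13951.

13951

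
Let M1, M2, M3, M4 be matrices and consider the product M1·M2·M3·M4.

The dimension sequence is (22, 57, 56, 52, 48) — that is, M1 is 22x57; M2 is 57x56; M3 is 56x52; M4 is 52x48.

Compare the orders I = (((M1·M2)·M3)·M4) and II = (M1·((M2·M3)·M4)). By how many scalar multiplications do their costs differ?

179248

Order I = (((M1·M2)·M3)·M4): (M1·M2): 22×57 by 57×56 → 22×56, cost 22·57·56 = 70224; ((M1·M2)·M3): 22×56 by 56×52 → 22×52, cost 22·56·52 = 64064; cumulative 134288; (((M1·M2)·M3)·M4): 22×52 by 52×48 → 22×48, cost 22·52·48 = 54912; cumulative 189200. Total 189200.
Order II = (M1·((M2·M3)·M4)): (M2·M3): 57×56 by 56×52 → 57×52, cost 57·56·52 = 165984; ((M2·M3)·M4): 57×52 by 52×48 → 57×48, cost 57·52·48 = 142272; cumulative 308256; (M1·((M2·M3)·M4)): 22×57 by 57×48 → 22×48, cost 22·57·48 = 60192; cumulative 368448. Total 368448.
Difference: |189200 − 368448| = 179248.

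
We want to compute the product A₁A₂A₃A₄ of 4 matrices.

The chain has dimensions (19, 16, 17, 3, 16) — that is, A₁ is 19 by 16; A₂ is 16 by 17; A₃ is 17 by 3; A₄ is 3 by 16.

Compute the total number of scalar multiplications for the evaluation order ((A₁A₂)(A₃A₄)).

11152

(A₁A₂): 19×16 by 16×17 → 19×17, cost 19·16·17 = 5168
(A₃A₄): 17×3 by 3×16 → 17×16, cost 17·3·16 = 816
((A₁A₂)(A₃A₄)): 19×17 by 17×16 → 19×16, cost 19·17·16 = 5168; cumulative 11152
Total: 11152 scalar multiplications.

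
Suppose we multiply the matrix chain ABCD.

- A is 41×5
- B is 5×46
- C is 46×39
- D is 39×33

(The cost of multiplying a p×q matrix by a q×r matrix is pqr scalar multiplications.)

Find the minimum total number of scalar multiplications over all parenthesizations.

22170

Adjacent pairs: AB = 41·5·46 = 9430; BC = 5·46·39 = 8970; CD = 46·39·33 = 59202.
Length 3: A..C: k=1: 0+8970+41·5·39=16965; k=2: 9430+0+41·46·39=82984 → min 16965 | B..D: k=2: 0+59202+5·46·33=66792; k=3: 8970+0+5·39·33=15405 → min 15405.
Length 4: A..D: k=1: 0+15405+41·5·33=22170; k=2: 9430+59202+41·46·33=130870; k=3: 16965+0+41·39·33=69732 → min 22170.
Optimal order: (A((BC)D)) with cost 22170.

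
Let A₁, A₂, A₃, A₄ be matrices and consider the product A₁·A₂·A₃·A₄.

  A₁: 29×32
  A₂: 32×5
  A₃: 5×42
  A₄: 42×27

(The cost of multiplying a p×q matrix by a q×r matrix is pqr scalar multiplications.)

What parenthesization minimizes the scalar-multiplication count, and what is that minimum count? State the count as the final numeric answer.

Adjacent pairs: A₁A₂ = 29·32·5 = 4640; A₂A₃ = 32·5·42 = 6720; A₃A₄ = 5·42·27 = 5670.
Length 3: A₁..A₃: k=1: 0+6720+29·32·42=45696; k=2: 4640+0+29·5·42=10730 → min 10730 | A₂..A₄: k=2: 0+5670+32·5·27=9990; k=3: 6720+0+32·42·27=43008 → min 9990.
Length 4: A₁..A₄: k=1: 0+9990+29·32·27=35046; k=2: 4640+5670+29·5·27=14225; k=3: 10730+0+29·42·27=43616 → min 14225.
Optimal parenthesization: ((A₁·A₂)·(A₃·A₄)) with cost 14225.

14225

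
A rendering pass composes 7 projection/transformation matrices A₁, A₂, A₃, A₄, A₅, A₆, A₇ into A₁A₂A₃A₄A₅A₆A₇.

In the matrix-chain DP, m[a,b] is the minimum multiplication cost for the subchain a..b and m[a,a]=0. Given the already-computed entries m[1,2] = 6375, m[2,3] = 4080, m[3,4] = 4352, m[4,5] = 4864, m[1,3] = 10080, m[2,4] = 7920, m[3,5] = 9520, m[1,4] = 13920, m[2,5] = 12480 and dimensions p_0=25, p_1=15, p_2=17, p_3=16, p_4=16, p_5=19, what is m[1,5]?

m[1,5] = min over k∈[1,4] of m[1,k]+m[k+1,5]+p_{0}·p_k·p_{5}.
k=1: 0 + 12480 + 25·15·19 = 19605; k=2: 6375 + 9520 + 25·17·19 = 23970; k=3: 10080 + 4864 + 25·16·19 = 22544; k=4: 13920 + 0 + 25·16·19 = 21520.
Minimum: 19605 at k=1.

19605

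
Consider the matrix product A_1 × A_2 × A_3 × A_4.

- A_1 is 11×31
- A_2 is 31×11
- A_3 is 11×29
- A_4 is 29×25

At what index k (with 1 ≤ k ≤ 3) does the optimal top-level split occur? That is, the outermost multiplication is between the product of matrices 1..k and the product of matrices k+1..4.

2

Adjacent pairs: A_1A_2 = 11·31·11 = 3751; A_2A_3 = 31·11·29 = 9889; A_3A_4 = 11·29·25 = 7975.
Length 3: A_1..A_3: k=1: 0+9889+11·31·29=19778; k=2: 3751+0+11·11·29=7260 → min 7260 | A_2..A_4: k=2: 0+7975+31·11·25=16500; k=3: 9889+0+31·29·25=32364 → min 16500.
Top-level splits: k=1: (A_1..A_1)·(A_2..A_4) → 0+16500+11·31·25 = 25025; k=2: (A_1..A_2)·(A_3..A_4) → 3751+7975+11·11·25 = 14751; k=3: (A_1..A_3)·(A_4..A_4) → 7260+0+11·29·25 = 15235.
Best split is after A_2, i.e. k = 2.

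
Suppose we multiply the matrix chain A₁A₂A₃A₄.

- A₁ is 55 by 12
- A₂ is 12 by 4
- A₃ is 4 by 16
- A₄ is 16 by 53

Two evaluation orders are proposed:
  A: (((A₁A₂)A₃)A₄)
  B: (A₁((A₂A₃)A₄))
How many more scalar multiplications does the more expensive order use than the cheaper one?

6876

Order A = (((A₁A₂)A₃)A₄): (A₁A₂): 55×12 by 12×4 → 55×4, cost 55·12·4 = 2640; ((A₁A₂)A₃): 55×4 by 4×16 → 55×16, cost 55·4·16 = 3520; cumulative 6160; (((A₁A₂)A₃)A₄): 55×16 by 16×53 → 55×53, cost 55·16·53 = 46640; cumulative 52800. Total 52800.
Order B = (A₁((A₂A₃)A₄)): (A₂A₃): 12×4 by 4×16 → 12×16, cost 12·4·16 = 768; ((A₂A₃)A₄): 12×16 by 16×53 → 12×53, cost 12·16·53 = 10176; cumulative 10944; (A₁((A₂A₃)A₄)): 55×12 by 12×53 → 55×53, cost 55·12·53 = 34980; cumulative 45924. Total 45924.
Difference: |52800 − 45924| = 6876.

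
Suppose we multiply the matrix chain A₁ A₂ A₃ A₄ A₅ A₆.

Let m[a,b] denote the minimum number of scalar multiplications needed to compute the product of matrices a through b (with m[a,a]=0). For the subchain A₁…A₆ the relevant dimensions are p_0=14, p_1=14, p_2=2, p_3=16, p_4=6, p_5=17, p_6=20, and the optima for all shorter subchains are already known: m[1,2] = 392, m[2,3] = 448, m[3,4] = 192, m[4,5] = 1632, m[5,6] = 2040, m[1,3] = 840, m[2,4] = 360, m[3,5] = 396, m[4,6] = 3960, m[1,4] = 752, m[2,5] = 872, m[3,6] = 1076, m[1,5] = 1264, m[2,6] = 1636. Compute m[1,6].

m[1,6] = min over k∈[1,5] of m[1,k]+m[k+1,6]+p_{0}·p_k·p_{6}.
k=1: 0 + 1636 + 14·14·20 = 5556; k=2: 392 + 1076 + 14·2·20 = 2028; k=3: 840 + 3960 + 14·16·20 = 9280; k=4: 752 + 2040 + 14·6·20 = 4472; k=5: 1264 + 0 + 14·17·20 = 6024.
Minimum: 2028 at k=2.

2028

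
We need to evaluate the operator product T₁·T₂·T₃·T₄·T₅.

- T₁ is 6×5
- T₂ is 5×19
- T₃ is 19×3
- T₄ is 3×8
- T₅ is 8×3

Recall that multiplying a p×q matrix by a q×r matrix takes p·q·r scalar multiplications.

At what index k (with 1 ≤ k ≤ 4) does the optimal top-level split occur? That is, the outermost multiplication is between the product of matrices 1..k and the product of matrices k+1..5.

Adjacent pairs: T₁T₂ = 6·5·19 = 570; T₂T₃ = 5·19·3 = 285; T₃T₄ = 19·3·8 = 456; T₄T₅ = 3·8·3 = 72.
Length 3: T₁..T₃: k=1: 0+285+6·5·3=375; k=2: 570+0+6·19·3=912 → min 375 | T₂..T₄: k=2: 0+456+5·19·8=1216; k=3: 285+0+5·3·8=405 → min 405 | T₃..T₅: k=3: 0+72+19·3·3=243; k=4: 456+0+19·8·3=912 → min 243.
Length 4: T₁..T₄: k=1: 0+405+6·5·8=645; k=2: 570+456+6·19·8=1938; k=3: 375+0+6·3·8=519 → min 519 | T₂..T₅: k=2: 0+243+5·19·3=528; k=3: 285+72+5·3·3=402; k=4: 405+0+5·8·3=525 → min 402.
Top-level splits: k=1: (T₁..T₁)·(T₂..T₅) → 0+402+6·5·3 = 492; k=2: (T₁..T₂)·(T₃..T₅) → 570+243+6·19·3 = 1155; k=3: (T₁..T₃)·(T₄..T₅) → 375+72+6·3·3 = 501; k=4: (T₁..T₄)·(T₅..T₅) → 519+0+6·8·3 = 663.
Best split is after T₁, i.e. k = 1.

1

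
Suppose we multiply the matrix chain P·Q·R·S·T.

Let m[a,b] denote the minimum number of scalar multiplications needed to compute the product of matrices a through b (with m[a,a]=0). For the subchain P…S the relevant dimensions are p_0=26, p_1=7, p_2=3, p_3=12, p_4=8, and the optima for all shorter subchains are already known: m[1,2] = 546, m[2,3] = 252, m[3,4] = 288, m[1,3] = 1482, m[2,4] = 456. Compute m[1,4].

1458

m[1,4] = min over k∈[1,3] of m[1,k]+m[k+1,4]+p_{0}·p_k·p_{4}.
k=1: 0 + 456 + 26·7·8 = 1912; k=2: 546 + 288 + 26·3·8 = 1458; k=3: 1482 + 0 + 26·12·8 = 3978.
Minimum: 1458 at k=2.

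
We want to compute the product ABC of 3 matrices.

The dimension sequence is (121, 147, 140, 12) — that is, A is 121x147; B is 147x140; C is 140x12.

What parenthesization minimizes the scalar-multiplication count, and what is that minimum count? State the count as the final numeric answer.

(A(BC)): cost 460404.
((AB)C): cost 2693460.
Optimal: (A(BC)) with cost 460404.

460404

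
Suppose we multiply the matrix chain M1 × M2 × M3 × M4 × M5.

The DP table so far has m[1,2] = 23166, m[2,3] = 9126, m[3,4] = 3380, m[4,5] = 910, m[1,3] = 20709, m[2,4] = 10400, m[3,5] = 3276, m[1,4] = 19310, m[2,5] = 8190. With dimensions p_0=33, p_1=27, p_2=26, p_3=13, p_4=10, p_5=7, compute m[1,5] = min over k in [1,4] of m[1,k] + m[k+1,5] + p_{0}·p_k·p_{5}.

14427

m[1,5] = min over k∈[1,4] of m[1,k]+m[k+1,5]+p_{0}·p_k·p_{5}.
k=1: 0 + 8190 + 33·27·7 = 14427; k=2: 23166 + 3276 + 33·26·7 = 32448; k=3: 20709 + 910 + 33·13·7 = 24622; k=4: 19310 + 0 + 33·10·7 = 21620.
Minimum: 14427 at k=1.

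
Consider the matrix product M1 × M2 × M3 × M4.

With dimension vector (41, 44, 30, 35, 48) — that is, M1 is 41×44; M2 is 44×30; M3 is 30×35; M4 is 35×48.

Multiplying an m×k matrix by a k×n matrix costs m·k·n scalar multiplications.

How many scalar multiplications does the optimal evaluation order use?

163560

Adjacent pairs: M1M2 = 41·44·30 = 54120; M2M3 = 44·30·35 = 46200; M3M4 = 30·35·48 = 50400.
Length 3: M1..M3: k=1: 0+46200+41·44·35=109340; k=2: 54120+0+41·30·35=97170 → min 97170 | M2..M4: k=2: 0+50400+44·30·48=113760; k=3: 46200+0+44·35·48=120120 → min 113760.
Length 4: M1..M4: k=1: 0+113760+41·44·48=200352; k=2: 54120+50400+41·30·48=163560; k=3: 97170+0+41·35·48=166050 → min 163560.
Optimal order: ((M1 × M2) × (M3 × M4)) with cost 163560.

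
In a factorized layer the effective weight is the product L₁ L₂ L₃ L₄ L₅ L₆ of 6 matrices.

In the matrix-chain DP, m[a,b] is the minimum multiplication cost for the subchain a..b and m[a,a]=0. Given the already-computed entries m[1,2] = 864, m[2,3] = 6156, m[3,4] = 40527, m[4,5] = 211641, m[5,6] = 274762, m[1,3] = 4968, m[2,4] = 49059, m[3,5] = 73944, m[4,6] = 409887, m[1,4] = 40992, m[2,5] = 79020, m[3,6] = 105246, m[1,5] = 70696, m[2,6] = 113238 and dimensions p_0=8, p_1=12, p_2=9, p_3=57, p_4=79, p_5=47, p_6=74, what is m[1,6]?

98520

m[1,6] = min over k∈[1,5] of m[1,k]+m[k+1,6]+p_{0}·p_k·p_{6}.
k=1: 0 + 113238 + 8·12·74 = 120342; k=2: 864 + 105246 + 8·9·74 = 111438; k=3: 4968 + 409887 + 8·57·74 = 448599; k=4: 40992 + 274762 + 8·79·74 = 362522; k=5: 70696 + 0 + 8·47·74 = 98520.
Minimum: 98520 at k=5.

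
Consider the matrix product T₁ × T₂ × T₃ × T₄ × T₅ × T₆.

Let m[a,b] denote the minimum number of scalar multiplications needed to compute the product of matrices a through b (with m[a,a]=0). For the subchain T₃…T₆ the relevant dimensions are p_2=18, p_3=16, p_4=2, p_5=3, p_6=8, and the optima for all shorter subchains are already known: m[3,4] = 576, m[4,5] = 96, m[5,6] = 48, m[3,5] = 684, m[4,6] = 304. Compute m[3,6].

912

m[3,6] = min over k∈[3,5] of m[3,k]+m[k+1,6]+p_{2}·p_k·p_{6}.
k=3: 0 + 304 + 18·16·8 = 2608; k=4: 576 + 48 + 18·2·8 = 912; k=5: 684 + 0 + 18·3·8 = 1116.
Minimum: 912 at k=4.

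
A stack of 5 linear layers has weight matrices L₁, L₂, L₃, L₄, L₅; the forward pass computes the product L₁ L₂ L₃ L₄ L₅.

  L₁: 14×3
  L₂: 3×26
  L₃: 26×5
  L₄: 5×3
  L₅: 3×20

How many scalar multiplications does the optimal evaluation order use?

1401

Adjacent pairs: L₁L₂ = 14·3·26 = 1092; L₂L₃ = 3·26·5 = 390; L₃L₄ = 26·5·3 = 390; L₄L₅ = 5·3·20 = 300.
Length 3: L₁..L₃: k=1: 0+390+14·3·5=600; k=2: 1092+0+14·26·5=2912 → min 600 | L₂..L₄: k=2: 0+390+3·26·3=624; k=3: 390+0+3·5·3=435 → min 435 | L₃..L₅: k=3: 0+300+26·5·20=2900; k=4: 390+0+26·3·20=1950 → min 1950.
Length 4: L₁..L₄: k=1: 0+435+14·3·3=561; k=2: 1092+390+14·26·3=2574; k=3: 600+0+14·5·3=810 → min 561 | L₂..L₅: k=2: 0+1950+3·26·20=3510; k=3: 390+300+3·5·20=990; k=4: 435+0+3·3·20=615 → min 615.
Length 5: L₁..L₅: k=1: 0+615+14·3·20=1455; k=2: 1092+1950+14·26·20=10322; k=3: 600+300+14·5·20=2300; k=4: 561+0+14·3·20=1401 → min 1401.
Optimal order: ((L₁ ((L₂ L₃) L₄)) L₅) with cost 1401.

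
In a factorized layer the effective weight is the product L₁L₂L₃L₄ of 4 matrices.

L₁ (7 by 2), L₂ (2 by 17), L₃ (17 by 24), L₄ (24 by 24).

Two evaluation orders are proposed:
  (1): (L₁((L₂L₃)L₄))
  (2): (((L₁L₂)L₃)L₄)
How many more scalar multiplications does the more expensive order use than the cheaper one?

Order (1) = (L₁((L₂L₃)L₄)): (L₂L₃): 2×17 by 17×24 → 2×24, cost 2·17·24 = 816; ((L₂L₃)L₄): 2×24 by 24×24 → 2×24, cost 2·24·24 = 1152; cumulative 1968; (L₁((L₂L₃)L₄)): 7×2 by 2×24 → 7×24, cost 7·2·24 = 336; cumulative 2304. Total 2304.
Order (2) = (((L₁L₂)L₃)L₄): (L₁L₂): 7×2 by 2×17 → 7×17, cost 7·2·17 = 238; ((L₁L₂)L₃): 7×17 by 17×24 → 7×24, cost 7·17·24 = 2856; cumulative 3094; (((L₁L₂)L₃)L₄): 7×24 by 24×24 → 7×24, cost 7·24·24 = 4032; cumulative 7126. Total 7126.
Difference: |2304 − 7126| = 4822.

4822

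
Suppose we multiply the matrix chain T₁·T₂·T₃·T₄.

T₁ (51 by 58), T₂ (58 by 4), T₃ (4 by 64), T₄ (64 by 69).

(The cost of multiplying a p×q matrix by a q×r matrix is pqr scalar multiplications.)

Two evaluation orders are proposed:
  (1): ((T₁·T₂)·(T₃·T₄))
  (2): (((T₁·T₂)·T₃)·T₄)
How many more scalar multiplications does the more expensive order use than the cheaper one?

Order (1) = ((T₁·T₂)·(T₃·T₄)): (T₁·T₂): 51×58 by 58×4 → 51×4, cost 51·58·4 = 11832; (T₃·T₄): 4×64 by 64×69 → 4×69, cost 4·64·69 = 17664; ((T₁·T₂)·(T₃·T₄)): 51×4 by 4×69 → 51×69, cost 51·4·69 = 14076; cumulative 43572. Total 43572.
Order (2) = (((T₁·T₂)·T₃)·T₄): (T₁·T₂): 51×58 by 58×4 → 51×4, cost 51·58·4 = 11832; ((T₁·T₂)·T₃): 51×4 by 4×64 → 51×64, cost 51·4·64 = 13056; cumulative 24888; (((T₁·T₂)·T₃)·T₄): 51×64 by 64×69 → 51×69, cost 51·64·69 = 225216; cumulative 250104. Total 250104.
Difference: |43572 − 250104| = 206532.

206532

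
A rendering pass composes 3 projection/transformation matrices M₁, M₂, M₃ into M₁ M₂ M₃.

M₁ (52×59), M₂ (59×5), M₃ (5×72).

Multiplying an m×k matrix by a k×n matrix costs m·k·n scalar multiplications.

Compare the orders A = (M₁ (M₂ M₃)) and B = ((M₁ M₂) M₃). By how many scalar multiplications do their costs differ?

Order A = (M₁ (M₂ M₃)): (M₂ M₃): 59×5 by 5×72 → 59×72, cost 59·5·72 = 21240; (M₁ (M₂ M₃)): 52×59 by 59×72 → 52×72, cost 52·59·72 = 220896; cumulative 242136. Total 242136.
Order B = ((M₁ M₂) M₃): (M₁ M₂): 52×59 by 59×5 → 52×5, cost 52·59·5 = 15340; ((M₁ M₂) M₃): 52×5 by 5×72 → 52×72, cost 52·5·72 = 18720; cumulative 34060. Total 34060.
Difference: |242136 − 34060| = 208076.

208076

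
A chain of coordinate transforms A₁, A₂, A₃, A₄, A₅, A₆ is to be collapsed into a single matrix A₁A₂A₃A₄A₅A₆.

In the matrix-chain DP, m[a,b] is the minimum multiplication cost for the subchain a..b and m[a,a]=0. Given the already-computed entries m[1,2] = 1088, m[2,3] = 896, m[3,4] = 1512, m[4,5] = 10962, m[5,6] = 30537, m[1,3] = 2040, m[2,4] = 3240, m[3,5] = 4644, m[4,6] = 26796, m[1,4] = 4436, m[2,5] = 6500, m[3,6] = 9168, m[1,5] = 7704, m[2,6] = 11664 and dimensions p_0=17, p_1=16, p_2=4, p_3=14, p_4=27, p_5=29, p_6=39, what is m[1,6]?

12908

m[1,6] = min over k∈[1,5] of m[1,k]+m[k+1,6]+p_{0}·p_k·p_{6}.
k=1: 0 + 11664 + 17·16·39 = 22272; k=2: 1088 + 9168 + 17·4·39 = 12908; k=3: 2040 + 26796 + 17·14·39 = 38118; k=4: 4436 + 30537 + 17·27·39 = 52874; k=5: 7704 + 0 + 17·29·39 = 26931.
Minimum: 12908 at k=2.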